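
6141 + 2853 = 8994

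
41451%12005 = 5436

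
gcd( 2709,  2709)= 2709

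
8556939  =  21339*401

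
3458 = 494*7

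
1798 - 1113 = 685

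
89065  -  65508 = 23557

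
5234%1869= 1496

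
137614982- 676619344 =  -539004362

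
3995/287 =3995/287=13.92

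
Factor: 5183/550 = 2^(- 1 ) * 5^(- 2 )*11^( - 1)*71^1*73^1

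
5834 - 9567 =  - 3733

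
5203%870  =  853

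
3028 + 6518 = 9546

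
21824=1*21824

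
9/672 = 3/224=0.01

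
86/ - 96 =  - 1 + 5/48 = - 0.90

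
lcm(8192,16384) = 16384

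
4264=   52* 82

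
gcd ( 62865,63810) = 45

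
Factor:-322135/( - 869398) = 2^( - 1)*5^1* 11^1*5857^1*434699^( - 1)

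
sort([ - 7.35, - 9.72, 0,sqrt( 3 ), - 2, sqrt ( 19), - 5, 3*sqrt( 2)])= [ -9.72,-7.35, - 5,  -  2, 0,sqrt(3), 3*sqrt ( 2),sqrt(19) ]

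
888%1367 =888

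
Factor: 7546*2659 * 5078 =101889125492 = 2^2*7^3*11^1*2539^1*2659^1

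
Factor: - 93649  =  -71^1*1319^1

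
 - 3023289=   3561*( - 849)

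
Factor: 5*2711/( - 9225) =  - 2711/1845 = - 3^(-2)*5^( - 1 )*41^( - 1)*2711^1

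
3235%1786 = 1449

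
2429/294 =347/42 = 8.26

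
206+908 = 1114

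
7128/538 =13 + 67/269 = 13.25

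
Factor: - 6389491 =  -19^1 * 523^1*643^1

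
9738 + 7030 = 16768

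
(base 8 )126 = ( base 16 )56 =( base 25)3b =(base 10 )86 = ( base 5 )321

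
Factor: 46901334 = 2^1 * 3^1*17^1*459817^1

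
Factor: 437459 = 11^1*39769^1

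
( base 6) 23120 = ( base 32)36O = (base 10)3288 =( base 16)cd8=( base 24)5H0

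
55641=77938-22297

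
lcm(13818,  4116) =193452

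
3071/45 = 3071/45 = 68.24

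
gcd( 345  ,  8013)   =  3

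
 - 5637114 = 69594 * ( - 81 ) 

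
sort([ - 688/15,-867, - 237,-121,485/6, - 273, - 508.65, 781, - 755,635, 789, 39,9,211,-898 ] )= [ - 898, - 867, - 755, - 508.65, - 273, -237,- 121, - 688/15, 9,  39,  485/6,211, 635, 781,789]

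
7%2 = 1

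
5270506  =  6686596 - 1416090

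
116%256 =116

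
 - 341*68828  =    -  23470348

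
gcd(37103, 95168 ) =1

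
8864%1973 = 972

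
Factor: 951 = 3^1*317^1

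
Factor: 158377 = 109^1*1453^1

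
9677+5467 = 15144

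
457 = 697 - 240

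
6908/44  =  157 =157.00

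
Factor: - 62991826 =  - 2^1*41^1*768193^1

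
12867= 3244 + 9623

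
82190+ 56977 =139167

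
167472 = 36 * 4652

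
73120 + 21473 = 94593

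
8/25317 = 8/25317 = 0.00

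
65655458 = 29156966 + 36498492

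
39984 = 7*5712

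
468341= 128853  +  339488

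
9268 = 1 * 9268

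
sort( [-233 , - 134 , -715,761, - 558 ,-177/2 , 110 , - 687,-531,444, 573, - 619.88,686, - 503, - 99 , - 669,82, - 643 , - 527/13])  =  [  -  715, - 687, - 669,  -  643, - 619.88, - 558, - 531, - 503, - 233, - 134, - 99, - 177/2 , - 527/13, 82,110,444, 573, 686,  761] 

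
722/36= 361/18 = 20.06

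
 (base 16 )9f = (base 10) 159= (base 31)54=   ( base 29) 5e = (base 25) 69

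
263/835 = 263/835 = 0.31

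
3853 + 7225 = 11078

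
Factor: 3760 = 2^4*5^1*47^1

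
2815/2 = 2815/2 = 1407.50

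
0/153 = 0 =0.00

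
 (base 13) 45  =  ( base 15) 3c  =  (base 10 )57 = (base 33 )1O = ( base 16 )39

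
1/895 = 1/895  =  0.00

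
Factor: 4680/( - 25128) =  - 5^1 * 13^1 *349^(-1 ) =- 65/349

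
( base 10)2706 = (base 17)963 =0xA92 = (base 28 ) 3CI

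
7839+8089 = 15928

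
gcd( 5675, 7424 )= 1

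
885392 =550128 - -335264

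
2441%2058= 383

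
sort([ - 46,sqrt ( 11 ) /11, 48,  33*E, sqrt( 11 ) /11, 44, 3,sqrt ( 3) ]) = [ - 46,sqrt(  11)/11, sqrt( 11) /11, sqrt(3),3, 44, 48, 33 * E ]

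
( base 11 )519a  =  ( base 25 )b0a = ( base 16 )1ae5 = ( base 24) BML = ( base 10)6885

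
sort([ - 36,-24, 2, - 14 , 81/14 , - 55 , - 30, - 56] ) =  [ - 56, - 55, - 36, - 30, - 24,-14 , 2,81/14]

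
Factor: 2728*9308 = 25392224=2^5*11^1*13^1*31^1*179^1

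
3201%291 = 0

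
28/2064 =7/516=0.01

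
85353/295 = 289+98/295=289.33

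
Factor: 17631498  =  2^1 * 3^1*31^1*94793^1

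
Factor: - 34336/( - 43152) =2^1*3^( - 1 ) * 31^( - 1 )*37^1 = 74/93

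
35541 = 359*99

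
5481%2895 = 2586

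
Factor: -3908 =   -  2^2*977^1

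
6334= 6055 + 279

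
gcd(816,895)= 1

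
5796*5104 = 29582784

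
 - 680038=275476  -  955514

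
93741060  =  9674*9690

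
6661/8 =832 + 5/8 = 832.62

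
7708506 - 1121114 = 6587392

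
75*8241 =618075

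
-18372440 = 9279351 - 27651791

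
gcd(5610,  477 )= 3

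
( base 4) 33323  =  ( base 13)605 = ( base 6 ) 4415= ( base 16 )3FB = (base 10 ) 1019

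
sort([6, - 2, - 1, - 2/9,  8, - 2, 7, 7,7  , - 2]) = [ - 2, - 2, - 2,- 1, -2/9,6, 7 , 7,7, 8 ]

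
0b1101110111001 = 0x1BB9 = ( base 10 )7097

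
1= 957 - 956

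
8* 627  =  5016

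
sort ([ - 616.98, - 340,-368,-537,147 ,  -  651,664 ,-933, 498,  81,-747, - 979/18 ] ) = [ - 933, - 747, - 651, - 616.98,  -  537, - 368, - 340, - 979/18, 81,147,498,664]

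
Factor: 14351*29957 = 29^1* 113^1 * 127^1*1033^1 = 429912907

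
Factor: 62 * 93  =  2^1*3^1*31^2 = 5766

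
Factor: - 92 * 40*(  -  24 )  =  2^8*3^1*5^1*23^1 = 88320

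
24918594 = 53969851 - 29051257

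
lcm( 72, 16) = 144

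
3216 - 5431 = - 2215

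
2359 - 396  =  1963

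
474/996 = 79/166 = 0.48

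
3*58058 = 174174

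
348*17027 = 5925396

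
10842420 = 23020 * 471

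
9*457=4113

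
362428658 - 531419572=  - 168990914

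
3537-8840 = -5303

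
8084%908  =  820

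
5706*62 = 353772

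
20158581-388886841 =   -  368728260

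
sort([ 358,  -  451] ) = [ - 451,358]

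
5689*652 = 3709228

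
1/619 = 1/619 = 0.00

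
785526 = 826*951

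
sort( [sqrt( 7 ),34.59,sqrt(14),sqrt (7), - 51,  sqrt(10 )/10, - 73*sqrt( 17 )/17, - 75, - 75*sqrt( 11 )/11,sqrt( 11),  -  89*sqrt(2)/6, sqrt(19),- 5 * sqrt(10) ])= [ -75, - 51, - 75*sqrt (11)/11,  -  89*sqrt(2 )/6, - 73 *sqrt( 17 ) /17 , - 5 * sqrt(10 ),sqrt(10 )/10,sqrt(7 ),sqrt (7),sqrt( 11),  sqrt( 14) , sqrt(19),  34.59 ]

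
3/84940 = 3/84940 = 0.00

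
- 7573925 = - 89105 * 85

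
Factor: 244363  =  7^2*4987^1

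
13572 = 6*2262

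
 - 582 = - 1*582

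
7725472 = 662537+7062935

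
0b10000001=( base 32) 41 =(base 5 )1004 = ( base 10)129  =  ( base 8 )201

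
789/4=197 + 1/4 = 197.25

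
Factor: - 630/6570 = - 7/73 = - 7^1 * 73^ (- 1 ) 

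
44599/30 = 44599/30 = 1486.63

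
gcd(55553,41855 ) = 761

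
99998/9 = 99998/9 =11110.89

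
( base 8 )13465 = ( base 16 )1735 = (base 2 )1011100110101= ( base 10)5941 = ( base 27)841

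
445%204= 37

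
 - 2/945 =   -  1 + 943/945= -  0.00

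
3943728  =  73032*54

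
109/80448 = 109/80448 = 0.00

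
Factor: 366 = 2^1*3^1*61^1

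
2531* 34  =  86054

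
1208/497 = 1208/497 = 2.43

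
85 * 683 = 58055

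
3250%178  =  46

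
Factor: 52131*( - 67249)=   -  3^1*7^1 * 13^1*739^1*17377^1 = - 3505757619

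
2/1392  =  1/696  =  0.00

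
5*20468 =102340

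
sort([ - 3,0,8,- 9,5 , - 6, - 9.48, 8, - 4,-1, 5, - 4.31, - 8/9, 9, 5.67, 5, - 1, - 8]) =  [ -9.48, - 9, - 8, - 6 , - 4.31,-4,  -  3, - 1,  -  1, - 8/9, 0, 5, 5,  5, 5.67, 8,  8,9 ]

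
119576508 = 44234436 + 75342072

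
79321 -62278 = 17043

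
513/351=1 + 6/13= 1.46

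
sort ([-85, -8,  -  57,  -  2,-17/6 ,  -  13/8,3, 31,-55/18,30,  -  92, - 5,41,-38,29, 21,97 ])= [ - 92, - 85, - 57, - 38,-8, - 5, - 55/18, - 17/6, - 2,-13/8 , 3, 21, 29, 30, 31 , 41,97 ] 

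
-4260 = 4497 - 8757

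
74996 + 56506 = 131502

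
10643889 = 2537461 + 8106428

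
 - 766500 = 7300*(- 105)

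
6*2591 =15546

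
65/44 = 65/44 = 1.48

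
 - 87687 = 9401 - 97088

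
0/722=0 = 0.00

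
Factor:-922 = -2^1 * 461^1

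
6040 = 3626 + 2414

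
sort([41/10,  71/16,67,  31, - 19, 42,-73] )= [  -  73, - 19,41/10,71/16, 31, 42,67]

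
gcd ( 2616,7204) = 4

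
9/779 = 9/779 = 0.01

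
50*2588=129400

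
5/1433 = 5/1433 = 0.00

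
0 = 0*62420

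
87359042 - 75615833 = 11743209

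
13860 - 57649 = -43789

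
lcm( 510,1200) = 20400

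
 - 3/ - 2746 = 3/2746 = 0.00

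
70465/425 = 165+ 4/5 = 165.80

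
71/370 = 71/370 = 0.19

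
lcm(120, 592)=8880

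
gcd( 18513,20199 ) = 3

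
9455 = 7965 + 1490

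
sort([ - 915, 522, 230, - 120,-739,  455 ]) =[- 915, - 739, - 120,230, 455, 522 ]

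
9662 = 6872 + 2790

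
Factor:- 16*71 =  - 2^4*71^1=- 1136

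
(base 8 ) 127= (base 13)69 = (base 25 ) 3c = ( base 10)87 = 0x57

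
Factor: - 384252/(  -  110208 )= 2^ ( - 5)*7^( - 1 )*11^1 * 71^1  =  781/224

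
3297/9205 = 471/1315 = 0.36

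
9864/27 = 1096/3 = 365.33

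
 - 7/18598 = - 1  +  18591/18598=-0.00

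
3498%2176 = 1322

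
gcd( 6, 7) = 1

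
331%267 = 64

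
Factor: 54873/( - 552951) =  - 13/131 =- 13^1*131^( - 1)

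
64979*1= 64979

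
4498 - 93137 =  - 88639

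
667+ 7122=7789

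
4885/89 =4885/89= 54.89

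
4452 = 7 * 636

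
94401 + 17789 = 112190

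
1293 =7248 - 5955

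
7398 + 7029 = 14427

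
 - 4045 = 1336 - 5381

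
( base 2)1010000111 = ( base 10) 647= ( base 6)2555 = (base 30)LH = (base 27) NQ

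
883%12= 7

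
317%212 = 105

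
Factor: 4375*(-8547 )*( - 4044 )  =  2^2 * 3^2 * 5^4*7^2* 11^1 * 37^1 * 337^1 = 151217797500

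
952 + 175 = 1127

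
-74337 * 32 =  - 2378784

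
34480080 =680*50706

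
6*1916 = 11496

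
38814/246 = 6469/41 = 157.78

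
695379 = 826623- 131244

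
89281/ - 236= - 379 + 163/236= - 378.31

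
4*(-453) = -1812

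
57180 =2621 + 54559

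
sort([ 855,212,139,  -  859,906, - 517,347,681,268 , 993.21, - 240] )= [ - 859 ,-517,  -  240, 139,  212, 268,347,681 , 855, 906,993.21] 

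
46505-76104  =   - 29599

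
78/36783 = 26/12261 = 0.00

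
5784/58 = 99+21/29 = 99.72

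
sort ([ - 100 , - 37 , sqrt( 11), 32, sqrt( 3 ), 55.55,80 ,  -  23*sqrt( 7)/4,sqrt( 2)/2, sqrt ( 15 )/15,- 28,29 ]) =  [ - 100,- 37, - 28,  -  23*sqrt( 7) /4,sqrt(15 ) /15, sqrt( 2 )/2, sqrt( 3 ) , sqrt(11) , 29,32, 55.55, 80 ]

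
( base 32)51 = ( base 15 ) AB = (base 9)188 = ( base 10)161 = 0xA1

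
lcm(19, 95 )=95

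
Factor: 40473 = 3^3 * 1499^1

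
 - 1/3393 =- 1+3392/3393 = - 0.00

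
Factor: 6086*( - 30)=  - 182580= -  2^2*3^1*5^1*17^1*179^1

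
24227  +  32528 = 56755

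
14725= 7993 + 6732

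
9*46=414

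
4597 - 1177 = 3420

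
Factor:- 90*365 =-2^1 * 3^2 * 5^2 * 73^1=- 32850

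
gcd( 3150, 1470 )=210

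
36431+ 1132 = 37563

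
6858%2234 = 156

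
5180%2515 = 150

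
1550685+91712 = 1642397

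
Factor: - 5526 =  - 2^1*3^2*307^1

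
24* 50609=1214616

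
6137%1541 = 1514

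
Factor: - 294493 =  - 317^1 *929^1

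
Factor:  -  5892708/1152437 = -2^2*3^1*11^( - 1 ) * 13^( - 1 ) * 8059^( -1 )*491059^1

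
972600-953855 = 18745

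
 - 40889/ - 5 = 8177 +4/5 = 8177.80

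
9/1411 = 9/1411 = 0.01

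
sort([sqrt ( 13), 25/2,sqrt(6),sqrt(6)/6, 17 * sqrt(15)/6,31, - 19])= [ - 19, sqrt( 6)/6,sqrt(6), sqrt ( 13 ), 17*sqrt ( 15)/6,  25/2,  31] 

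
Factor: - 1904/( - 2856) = 2/3 = 2^1* 3^( -1) 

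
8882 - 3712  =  5170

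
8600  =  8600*1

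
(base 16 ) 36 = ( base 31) 1n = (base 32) 1M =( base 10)54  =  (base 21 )2C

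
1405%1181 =224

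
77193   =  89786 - 12593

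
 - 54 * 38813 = -2095902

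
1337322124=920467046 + 416855078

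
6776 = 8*847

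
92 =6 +86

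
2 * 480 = 960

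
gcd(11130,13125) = 105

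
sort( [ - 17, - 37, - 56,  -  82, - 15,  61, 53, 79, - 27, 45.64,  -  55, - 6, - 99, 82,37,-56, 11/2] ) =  [ - 99, - 82, - 56,-56, - 55, - 37, - 27, - 17, - 15, - 6, 11/2,37,45.64, 53, 61,79, 82 ] 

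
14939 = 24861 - 9922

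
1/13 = 1/13 = 0.08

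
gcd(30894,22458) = 114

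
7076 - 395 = 6681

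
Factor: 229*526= 120454 = 2^1*229^1 * 263^1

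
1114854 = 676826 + 438028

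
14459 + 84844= 99303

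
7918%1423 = 803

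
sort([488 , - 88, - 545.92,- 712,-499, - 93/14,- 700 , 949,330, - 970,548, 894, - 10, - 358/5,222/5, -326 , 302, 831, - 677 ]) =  [ - 970, - 712, - 700  ,-677,-545.92,-499, - 326,-88,  -  358/5, - 10, - 93/14, 222/5,  302,330,488,548, 831,894 , 949] 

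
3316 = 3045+271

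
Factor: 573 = 3^1*191^1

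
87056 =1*87056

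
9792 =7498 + 2294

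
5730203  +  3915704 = 9645907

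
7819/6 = 1303 + 1/6=   1303.17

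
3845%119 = 37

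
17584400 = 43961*400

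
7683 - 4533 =3150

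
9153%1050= 753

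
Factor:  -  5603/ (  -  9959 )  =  13^1*23^( - 1)*431^1*433^( - 1)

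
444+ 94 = 538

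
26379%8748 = 135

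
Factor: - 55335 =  - 3^1*5^1*7^1*17^1*31^1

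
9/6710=9/6710 = 0.00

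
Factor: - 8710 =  - 2^1*5^1 *13^1*67^1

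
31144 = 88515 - 57371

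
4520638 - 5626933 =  - 1106295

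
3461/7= 3461/7 = 494.43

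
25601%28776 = 25601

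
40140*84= 3371760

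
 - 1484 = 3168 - 4652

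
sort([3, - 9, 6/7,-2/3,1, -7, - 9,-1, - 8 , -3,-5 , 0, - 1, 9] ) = [ - 9, - 9,-8,-7, - 5,-3, - 1,-1 , - 2/3,0,6/7,1,3,9]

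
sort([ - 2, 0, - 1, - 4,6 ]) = [ - 4, - 2,-1,0,6]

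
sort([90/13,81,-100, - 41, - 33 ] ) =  [ - 100 , - 41, - 33, 90/13,81 ]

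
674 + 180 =854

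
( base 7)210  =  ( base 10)105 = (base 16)69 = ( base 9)126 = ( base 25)45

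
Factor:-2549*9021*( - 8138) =187129477002 = 2^1*3^1 *13^1*31^1*97^1*313^1*2549^1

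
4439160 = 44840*99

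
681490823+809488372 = 1490979195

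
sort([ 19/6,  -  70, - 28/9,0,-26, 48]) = [ - 70, - 26, - 28/9 , 0,  19/6, 48]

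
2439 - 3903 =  - 1464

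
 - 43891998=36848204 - 80740202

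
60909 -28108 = 32801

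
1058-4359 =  - 3301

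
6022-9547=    - 3525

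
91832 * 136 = 12489152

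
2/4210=1/2105=0.00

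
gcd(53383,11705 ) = 1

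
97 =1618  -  1521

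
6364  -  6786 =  - 422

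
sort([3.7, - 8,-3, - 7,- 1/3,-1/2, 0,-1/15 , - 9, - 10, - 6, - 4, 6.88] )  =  [-10,-9, - 8, - 7,-6,-4, - 3, - 1/2,- 1/3, - 1/15, 0, 3.7, 6.88] 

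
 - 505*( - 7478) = 3776390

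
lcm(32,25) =800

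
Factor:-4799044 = -2^2*53^1*22637^1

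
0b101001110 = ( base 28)bq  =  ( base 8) 516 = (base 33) a4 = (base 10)334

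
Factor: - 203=- 7^1* 29^1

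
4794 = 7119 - 2325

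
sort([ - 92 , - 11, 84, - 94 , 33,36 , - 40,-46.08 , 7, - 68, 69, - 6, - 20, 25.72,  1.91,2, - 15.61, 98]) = [-94, - 92, - 68, - 46.08,-40, - 20, - 15.61,- 11, - 6,1.91,2,7,25.72,33, 36, 69 , 84, 98]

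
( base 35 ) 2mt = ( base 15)E69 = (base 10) 3249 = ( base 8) 6261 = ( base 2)110010110001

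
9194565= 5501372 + 3693193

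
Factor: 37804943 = 11^1 * 3436813^1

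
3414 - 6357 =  - 2943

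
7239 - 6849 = 390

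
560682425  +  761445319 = 1322127744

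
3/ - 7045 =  - 1 + 7042/7045 =-  0.00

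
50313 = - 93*( - 541)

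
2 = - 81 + 83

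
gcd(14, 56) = 14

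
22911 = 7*3273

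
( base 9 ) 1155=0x35C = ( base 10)860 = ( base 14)456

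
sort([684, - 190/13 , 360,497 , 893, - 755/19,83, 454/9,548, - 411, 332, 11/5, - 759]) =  [ - 759, - 411, -755/19,  -  190/13,11/5 , 454/9, 83, 332 , 360,497,548, 684 , 893]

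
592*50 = 29600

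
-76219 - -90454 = 14235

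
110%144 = 110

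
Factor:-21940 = - 2^2*5^1 * 1097^1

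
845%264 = 53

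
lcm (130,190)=2470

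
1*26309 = 26309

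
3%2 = 1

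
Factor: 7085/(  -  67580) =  - 13/124=-  2^(-2)*13^1*31^( - 1)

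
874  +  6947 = 7821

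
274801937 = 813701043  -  538899106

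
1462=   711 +751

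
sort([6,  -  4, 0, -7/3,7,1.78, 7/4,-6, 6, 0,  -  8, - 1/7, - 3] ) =[ - 8, - 6, - 4, - 3, - 7/3, - 1/7,0, 0,7/4, 1.78,  6,  6, 7 ] 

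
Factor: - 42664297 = -13^1*47^1*69827^1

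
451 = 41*11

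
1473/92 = 1473/92 =16.01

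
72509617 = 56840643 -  - 15668974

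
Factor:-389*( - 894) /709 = 2^1*3^1 *149^1*389^1*709^(-1) = 347766/709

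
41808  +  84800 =126608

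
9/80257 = 9/80257 = 0.00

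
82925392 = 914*90728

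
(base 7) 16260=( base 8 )10767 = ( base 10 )4599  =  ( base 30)539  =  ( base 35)3qe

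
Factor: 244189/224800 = 2^( - 5)*5^( - 2)*11^1 * 79^1 = 869/800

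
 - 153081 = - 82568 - 70513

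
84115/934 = 90 + 55/934 = 90.06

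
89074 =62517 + 26557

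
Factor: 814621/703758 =2^( - 1) * 3^( - 1)*11^(  -  1)*631^1*1291^1* 10663^( - 1) 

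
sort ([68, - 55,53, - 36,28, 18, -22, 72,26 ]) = [ - 55, -36, - 22,18,  26,28,53, 68,72]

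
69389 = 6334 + 63055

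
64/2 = 32 = 32.00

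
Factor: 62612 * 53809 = 2^2 * 7^1 * 11^1*1423^1 * 7687^1= 3369089108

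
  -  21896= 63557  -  85453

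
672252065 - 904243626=-231991561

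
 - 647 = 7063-7710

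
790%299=192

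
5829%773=418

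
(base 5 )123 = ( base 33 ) 15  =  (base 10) 38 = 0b100110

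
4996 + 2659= 7655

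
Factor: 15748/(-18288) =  - 2^(- 2 )*3^( - 2 )*31^1 = - 31/36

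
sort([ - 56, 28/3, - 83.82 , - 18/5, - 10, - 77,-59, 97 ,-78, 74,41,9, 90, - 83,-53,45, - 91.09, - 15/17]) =[ - 91.09,- 83.82 , - 83, - 78, - 77, - 59,- 56, - 53, - 10, - 18/5, - 15/17, 9, 28/3, 41, 45,  74, 90,97] 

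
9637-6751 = 2886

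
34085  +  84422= 118507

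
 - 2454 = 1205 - 3659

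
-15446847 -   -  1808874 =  - 13637973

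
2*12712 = 25424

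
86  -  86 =0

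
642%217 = 208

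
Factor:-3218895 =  - 3^2 * 5^1* 233^1*307^1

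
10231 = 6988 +3243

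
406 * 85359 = 34655754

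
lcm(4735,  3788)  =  18940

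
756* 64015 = 48395340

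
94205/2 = 47102 + 1/2 = 47102.50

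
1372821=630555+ 742266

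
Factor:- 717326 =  - 2^1* 19^1*43^1*439^1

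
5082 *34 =172788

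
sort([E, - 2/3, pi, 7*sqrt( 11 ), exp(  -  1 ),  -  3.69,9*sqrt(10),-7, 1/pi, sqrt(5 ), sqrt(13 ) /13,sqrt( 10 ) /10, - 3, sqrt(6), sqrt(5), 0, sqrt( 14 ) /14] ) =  [-7, - 3.69, - 3 , - 2/3,0, sqrt( 14 )/14, sqrt( 13) /13, sqrt( 10)/10,  1/pi, exp( - 1 ), sqrt( 5), sqrt(5 ), sqrt(6 ), E,  pi,7*sqrt ( 11 ), 9*sqrt(10 )]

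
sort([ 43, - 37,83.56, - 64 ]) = [ - 64, - 37,  43, 83.56]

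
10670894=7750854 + 2920040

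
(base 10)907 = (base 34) qn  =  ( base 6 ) 4111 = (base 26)18n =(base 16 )38B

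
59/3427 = 59/3427=0.02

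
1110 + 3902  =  5012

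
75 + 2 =77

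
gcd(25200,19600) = 2800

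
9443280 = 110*85848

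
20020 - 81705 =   -  61685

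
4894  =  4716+178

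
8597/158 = 54 + 65/158 =54.41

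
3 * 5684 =17052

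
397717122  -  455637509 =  - 57920387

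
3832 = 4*958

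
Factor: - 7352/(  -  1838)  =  2^2 = 4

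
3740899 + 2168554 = 5909453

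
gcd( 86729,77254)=1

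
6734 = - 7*( - 962 ) 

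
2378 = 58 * 41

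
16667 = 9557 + 7110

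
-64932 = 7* (- 9276)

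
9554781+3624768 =13179549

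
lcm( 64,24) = 192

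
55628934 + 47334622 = 102963556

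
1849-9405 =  - 7556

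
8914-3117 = 5797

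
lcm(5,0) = 0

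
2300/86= 1150/43 = 26.74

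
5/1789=5/1789 = 0.00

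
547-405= 142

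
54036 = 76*711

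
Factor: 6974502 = 2^1*3^1*1162417^1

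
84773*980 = 83077540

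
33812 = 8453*4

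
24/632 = 3/79 = 0.04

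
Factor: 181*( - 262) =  - 47422 = - 2^1*131^1*181^1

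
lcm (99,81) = 891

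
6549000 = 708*9250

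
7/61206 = 7/61206   =  0.00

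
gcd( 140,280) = 140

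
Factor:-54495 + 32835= - 21660 = - 2^2*3^1*5^1*19^2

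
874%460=414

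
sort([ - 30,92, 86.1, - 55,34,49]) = [ - 55, - 30 , 34, 49, 86.1,92] 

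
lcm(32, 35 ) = 1120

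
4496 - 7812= - 3316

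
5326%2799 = 2527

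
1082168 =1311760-229592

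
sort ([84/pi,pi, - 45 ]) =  [-45, pi,84/pi ]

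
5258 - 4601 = 657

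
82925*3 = 248775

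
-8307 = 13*( - 639 ) 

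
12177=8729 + 3448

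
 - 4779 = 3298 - 8077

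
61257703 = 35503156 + 25754547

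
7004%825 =404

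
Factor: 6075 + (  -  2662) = 3413^1 = 3413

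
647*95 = 61465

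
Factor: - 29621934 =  -2^1*3^2*29^1*56747^1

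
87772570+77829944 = 165602514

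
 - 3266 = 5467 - 8733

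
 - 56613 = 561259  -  617872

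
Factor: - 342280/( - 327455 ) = 68456/65491 = 2^3*43^1*79^( - 1)*199^1*829^( - 1 )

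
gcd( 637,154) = 7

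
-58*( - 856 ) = 49648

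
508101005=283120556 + 224980449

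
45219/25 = 1808+ 19/25 = 1808.76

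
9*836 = 7524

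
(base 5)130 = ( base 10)40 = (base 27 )1d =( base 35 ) 15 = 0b101000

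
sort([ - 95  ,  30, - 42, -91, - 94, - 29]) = [ - 95,  -  94, - 91, - 42, - 29,  30]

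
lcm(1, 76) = 76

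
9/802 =9/802 = 0.01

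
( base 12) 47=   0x37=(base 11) 50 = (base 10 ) 55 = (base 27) 21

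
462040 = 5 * 92408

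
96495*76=7333620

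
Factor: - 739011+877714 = 17^1*41^1*199^1 = 138703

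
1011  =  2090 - 1079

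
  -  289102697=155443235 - 444545932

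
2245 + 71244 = 73489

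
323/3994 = 323/3994 = 0.08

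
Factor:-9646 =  - 2^1*7^1*13^1*53^1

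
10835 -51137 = -40302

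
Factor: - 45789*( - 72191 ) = 3305553699 = 3^1*7^1*10313^1*15263^1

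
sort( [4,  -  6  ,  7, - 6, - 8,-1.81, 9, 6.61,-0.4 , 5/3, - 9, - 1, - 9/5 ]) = [ - 9, - 8, - 6 , - 6,- 1.81,-9/5, - 1, - 0.4,  5/3, 4, 6.61,7, 9] 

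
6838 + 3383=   10221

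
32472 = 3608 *9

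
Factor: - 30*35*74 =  - 2^2*3^1 * 5^2*7^1*37^1 = - 77700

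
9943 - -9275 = 19218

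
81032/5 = 16206 + 2/5 = 16206.40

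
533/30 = 533/30  =  17.77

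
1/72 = 1/72 = 0.01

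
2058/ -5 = -412 + 2/5 = - 411.60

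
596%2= 0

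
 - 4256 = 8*( - 532 ) 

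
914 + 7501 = 8415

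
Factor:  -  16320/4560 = -68/19 = -2^2*17^1*19^(-1 ) 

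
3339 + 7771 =11110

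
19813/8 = 2476+5/8 = 2476.62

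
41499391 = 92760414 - 51261023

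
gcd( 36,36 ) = 36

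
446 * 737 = 328702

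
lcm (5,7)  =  35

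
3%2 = 1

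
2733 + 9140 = 11873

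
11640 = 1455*8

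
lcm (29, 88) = 2552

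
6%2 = 0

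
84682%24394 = 11500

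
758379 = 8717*87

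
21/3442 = 21/3442 = 0.01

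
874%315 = 244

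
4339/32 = 4339/32 = 135.59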